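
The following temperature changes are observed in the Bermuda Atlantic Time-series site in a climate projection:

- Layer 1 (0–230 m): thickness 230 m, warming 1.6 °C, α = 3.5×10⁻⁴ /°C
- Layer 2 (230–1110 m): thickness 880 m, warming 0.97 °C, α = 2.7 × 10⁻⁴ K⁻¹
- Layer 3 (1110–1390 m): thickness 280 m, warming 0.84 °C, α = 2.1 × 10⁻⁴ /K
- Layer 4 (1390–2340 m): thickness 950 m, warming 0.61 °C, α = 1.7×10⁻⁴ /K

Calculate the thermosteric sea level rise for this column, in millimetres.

0–230 m: 230 × 1.6 × 3.5×10⁻⁴ = 0.12880 m
Layer 2: 0.97 × 880 × 2.7×10⁻⁴ = 0.230472 m
Layer 3: 0.84 × 280 × 2.1×10⁻⁴ = 0.049392 m
1390–2340 m: 950 × 1.7×10⁻⁴ × 0.61 = 0.098515 m
Δh = 0.12880 + 0.230472 + 0.049392 + 0.098515 = 0.507179 m

Δh = 507 mm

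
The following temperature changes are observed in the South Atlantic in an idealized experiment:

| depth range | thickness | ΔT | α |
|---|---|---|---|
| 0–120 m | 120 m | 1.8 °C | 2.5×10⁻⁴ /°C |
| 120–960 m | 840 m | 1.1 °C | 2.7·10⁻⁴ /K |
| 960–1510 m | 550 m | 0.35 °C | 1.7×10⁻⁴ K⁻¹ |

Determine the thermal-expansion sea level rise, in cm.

120 × 2.5×10⁻⁴ × 1.8 = 0.05400 m
840 × 1.1 × 2.7×10⁻⁴ = 0.24948 m
550 × 1.7×10⁻⁴ × 0.35 = 0.032725 m
Δh = 0.05400 + 0.24948 + 0.032725 = 0.336205 m

Δh ≈ 33.6 cm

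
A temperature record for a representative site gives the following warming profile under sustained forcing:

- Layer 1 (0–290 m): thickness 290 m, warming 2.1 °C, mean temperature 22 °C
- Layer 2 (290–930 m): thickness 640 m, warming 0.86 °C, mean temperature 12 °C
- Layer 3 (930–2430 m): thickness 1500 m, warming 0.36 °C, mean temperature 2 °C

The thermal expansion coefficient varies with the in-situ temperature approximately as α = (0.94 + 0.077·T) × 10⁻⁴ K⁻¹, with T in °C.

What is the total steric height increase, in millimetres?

Layer 1: α = (0.94 + 0.077×22)×10⁻⁴ = 2.634×10⁻⁴ K⁻¹
Layer 2: α = (0.94 + 0.077×12)×10⁻⁴ = 1.864×10⁻⁴ K⁻¹
Layer 3: α = (0.94 + 0.077×2)×10⁻⁴ = 1.094×10⁻⁴ K⁻¹
0–290 m: 2.1 × 2.634×10⁻⁴ × 290 = 0.1604106 m
640 × 0.86 × 1.864×10⁻⁴ = 0.10259456 m
0.36 × 1500 × 1.094×10⁻⁴ = 0.059076 m
Δh = 0.1604106 + 0.10259456 + 0.059076 = 0.32208116 m ≈ 320 mm

about 320 mm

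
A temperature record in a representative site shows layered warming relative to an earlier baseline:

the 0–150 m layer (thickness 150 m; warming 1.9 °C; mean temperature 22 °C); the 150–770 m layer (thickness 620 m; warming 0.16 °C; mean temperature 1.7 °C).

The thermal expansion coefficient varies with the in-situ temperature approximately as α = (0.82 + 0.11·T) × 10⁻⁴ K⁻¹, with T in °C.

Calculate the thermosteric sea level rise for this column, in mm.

Layer 1: α = (0.82 + 0.11×22)×10⁻⁴ = 3.24×10⁻⁴ K⁻¹
Layer 2: α = (0.82 + 0.11×1.7)×10⁻⁴ = 1.007×10⁻⁴ K⁻¹
3.24×10⁻⁴ × 150 × 1.9 = 0.09234 m
Layer 2: 1.007×10⁻⁴ × 0.16 × 620 = 0.00998944 m
Δh = 0.09234 + 0.00998944 = 0.10232944 m ≈ 102 mm

Δh ≈ 102 mm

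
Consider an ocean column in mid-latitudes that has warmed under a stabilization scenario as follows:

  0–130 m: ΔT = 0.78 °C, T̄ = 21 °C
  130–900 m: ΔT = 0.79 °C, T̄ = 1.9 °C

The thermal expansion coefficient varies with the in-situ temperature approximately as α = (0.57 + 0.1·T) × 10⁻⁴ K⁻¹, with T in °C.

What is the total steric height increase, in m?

Layer 1: α = (0.57 + 0.1×21)×10⁻⁴ = 2.67×10⁻⁴ K⁻¹
Layer 2: α = (0.57 + 0.1×1.9)×10⁻⁴ = 0.76×10⁻⁴ K⁻¹
0–130 m: 130 × 2.67×10⁻⁴ × 0.78 = 0.0270738 m
130–900 m: 0.76×10⁻⁴ × 0.79 × 770 = 0.0462308 m
Δh = 0.0270738 + 0.0462308 = 0.0733046 m ≈ 0.073 m

Δh ≈ 0.073 m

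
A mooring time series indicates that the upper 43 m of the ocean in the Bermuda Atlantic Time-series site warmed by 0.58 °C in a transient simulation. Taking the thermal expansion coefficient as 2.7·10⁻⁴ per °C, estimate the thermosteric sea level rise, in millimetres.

Δh = αΔT·H = 2.7×10⁻⁴ × 0.58 × 43 = 0.0067338 m

6.73 mm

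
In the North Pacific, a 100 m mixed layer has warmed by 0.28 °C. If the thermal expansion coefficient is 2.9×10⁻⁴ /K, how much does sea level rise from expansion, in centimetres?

Δh = αΔT·H = 2.9×10⁻⁴ × 0.28 × 100 = 0.00812 m

0.812 cm of thermosteric rise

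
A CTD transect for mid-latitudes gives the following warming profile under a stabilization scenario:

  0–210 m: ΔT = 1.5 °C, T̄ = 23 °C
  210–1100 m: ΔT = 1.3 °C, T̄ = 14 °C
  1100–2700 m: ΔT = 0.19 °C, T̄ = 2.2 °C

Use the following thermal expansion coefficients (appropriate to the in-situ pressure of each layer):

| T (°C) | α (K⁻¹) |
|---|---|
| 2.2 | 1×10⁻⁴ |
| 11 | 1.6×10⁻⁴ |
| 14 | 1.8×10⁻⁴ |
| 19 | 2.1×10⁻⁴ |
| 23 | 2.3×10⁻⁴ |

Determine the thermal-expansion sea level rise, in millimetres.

Layer 1 at 23 °C → α = 2.3×10⁻⁴ K⁻¹
Layer 2 at 14 °C → α = 1.8×10⁻⁴ K⁻¹
Layer 3 at 2.2 °C → α = 1×10⁻⁴ K⁻¹
Layer 1: 1.5 × 210 × 2.3×10⁻⁴ = 0.07245 m
210–1100 m: 1.3 × 890 × 1.8×10⁻⁴ = 0.20826 m
Layer 3: 0.19 × 1600 × 1×10⁻⁴ = 0.03040 m
Δh = 0.07245 + 0.20826 + 0.03040 = 0.31111 m ≈ 311 mm

311 mm of thermosteric rise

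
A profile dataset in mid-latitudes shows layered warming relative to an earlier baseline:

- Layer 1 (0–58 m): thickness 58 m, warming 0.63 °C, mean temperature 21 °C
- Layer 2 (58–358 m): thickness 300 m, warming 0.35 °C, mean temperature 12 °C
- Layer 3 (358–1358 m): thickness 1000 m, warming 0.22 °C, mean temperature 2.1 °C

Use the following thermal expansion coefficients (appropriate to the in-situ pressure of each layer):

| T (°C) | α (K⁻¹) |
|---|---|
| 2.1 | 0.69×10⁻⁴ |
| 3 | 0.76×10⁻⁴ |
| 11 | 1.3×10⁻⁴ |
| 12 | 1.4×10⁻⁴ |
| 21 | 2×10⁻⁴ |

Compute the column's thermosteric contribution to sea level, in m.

Layer 1 at 21 °C → α = 2×10⁻⁴ K⁻¹
Layer 2 at 12 °C → α = 1.4×10⁻⁴ K⁻¹
Layer 3 at 2.1 °C → α = 0.69×10⁻⁴ K⁻¹
2×10⁻⁴ × 0.63 × 58 = 0.007308 m
58–358 m: 0.35 × 1.4×10⁻⁴ × 300 = 0.01470 m
0.69×10⁻⁴ × 1000 × 0.22 = 0.01518 m
Δh = 0.007308 + 0.01470 + 0.01518 = 0.037188 m ≈ 0.037 m

Δh ≈ 0.037 m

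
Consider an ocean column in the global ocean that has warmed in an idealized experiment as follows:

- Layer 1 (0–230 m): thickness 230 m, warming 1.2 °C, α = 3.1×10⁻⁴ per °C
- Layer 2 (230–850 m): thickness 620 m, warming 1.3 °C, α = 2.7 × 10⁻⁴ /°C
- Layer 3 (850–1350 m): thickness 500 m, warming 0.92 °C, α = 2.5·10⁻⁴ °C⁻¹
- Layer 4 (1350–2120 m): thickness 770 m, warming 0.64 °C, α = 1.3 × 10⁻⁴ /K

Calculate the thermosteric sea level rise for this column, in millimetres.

Δh = 482 mm

Layer 1: 230 × 1.2 × 3.1×10⁻⁴ = 0.08556 m
Layer 2: 2.7×10⁻⁴ × 1.3 × 620 = 0.21762 m
Layer 3: 2.5×10⁻⁴ × 0.92 × 500 = 0.11500 m
Layer 4: 770 × 1.3×10⁻⁴ × 0.64 = 0.064064 m
Δh = 0.08556 + 0.21762 + 0.11500 + 0.064064 = 0.482244 m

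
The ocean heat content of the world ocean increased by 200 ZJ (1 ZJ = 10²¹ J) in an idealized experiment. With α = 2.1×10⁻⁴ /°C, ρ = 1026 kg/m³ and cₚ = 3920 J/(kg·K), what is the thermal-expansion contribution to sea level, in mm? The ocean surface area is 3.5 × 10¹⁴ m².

Per unit area: Q = 200×10²¹ / (3.5×10¹⁴) ≈ 5.714×10⁸ J/m²
Δh = αQ/(ρcₚ) = 2.1×10⁻⁴ × 5.714×10⁸ / (1026 × 3920) ≈ 0.029835 m

Δh ≈ 29.8 mm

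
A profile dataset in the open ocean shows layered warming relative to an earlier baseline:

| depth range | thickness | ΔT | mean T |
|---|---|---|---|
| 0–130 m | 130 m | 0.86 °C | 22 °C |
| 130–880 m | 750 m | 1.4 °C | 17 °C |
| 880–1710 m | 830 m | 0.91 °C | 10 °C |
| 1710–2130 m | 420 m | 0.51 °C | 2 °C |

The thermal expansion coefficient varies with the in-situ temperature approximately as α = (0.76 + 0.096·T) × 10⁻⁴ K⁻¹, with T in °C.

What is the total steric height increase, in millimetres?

Layer 1: α = (0.76 + 0.096×22)×10⁻⁴ = 2.872×10⁻⁴ K⁻¹
Layer 2: α = (0.76 + 0.096×17)×10⁻⁴ = 2.392×10⁻⁴ K⁻¹
Layer 3: α = (0.76 + 0.096×10)×10⁻⁴ = 1.72×10⁻⁴ K⁻¹
Layer 4: α = (0.76 + 0.096×2)×10⁻⁴ = 0.952×10⁻⁴ K⁻¹
0–130 m: 0.86 × 130 × 2.872×10⁻⁴ = 0.03210896 m
130–880 m: 1.4 × 2.392×10⁻⁴ × 750 = 0.25116 m
1.72×10⁻⁴ × 0.91 × 830 = 0.1299116 m
Layer 4: 0.952×10⁻⁴ × 420 × 0.51 = 0.02039184 m
Δh = 0.03210896 + 0.25116 + 0.1299116 + 0.02039184 = 0.4335724 m ≈ 430 mm

430 mm of thermosteric rise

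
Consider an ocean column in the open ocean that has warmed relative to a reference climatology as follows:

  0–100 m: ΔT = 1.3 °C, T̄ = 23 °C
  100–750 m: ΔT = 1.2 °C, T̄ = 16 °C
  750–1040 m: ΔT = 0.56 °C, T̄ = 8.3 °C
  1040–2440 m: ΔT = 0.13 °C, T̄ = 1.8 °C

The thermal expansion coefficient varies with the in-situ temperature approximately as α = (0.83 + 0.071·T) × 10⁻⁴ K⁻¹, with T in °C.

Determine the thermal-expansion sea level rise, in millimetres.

Layer 1: α = (0.83 + 0.071×23)×10⁻⁴ = 2.463×10⁻⁴ K⁻¹
Layer 2: α = (0.83 + 0.071×16)×10⁻⁴ = 1.966×10⁻⁴ K⁻¹
Layer 3: α = (0.83 + 0.071×8.3)×10⁻⁴ = 1.4193×10⁻⁴ K⁻¹
Layer 4: α = (0.83 + 0.071×1.8)×10⁻⁴ = 0.9578×10⁻⁴ K⁻¹
2.463×10⁻⁴ × 100 × 1.3 = 0.032019 m
1.966×10⁻⁴ × 1.2 × 650 = 0.153348 m
Layer 3: 0.56 × 1.4193×10⁻⁴ × 290 = 0.023049432 m
Layer 4: 0.9578×10⁻⁴ × 1400 × 0.13 = 0.01743196 m
Δh = 0.032019 + 0.153348 + 0.023049432 + 0.01743196 = 0.225848392 m ≈ 226 mm

226 mm of thermosteric rise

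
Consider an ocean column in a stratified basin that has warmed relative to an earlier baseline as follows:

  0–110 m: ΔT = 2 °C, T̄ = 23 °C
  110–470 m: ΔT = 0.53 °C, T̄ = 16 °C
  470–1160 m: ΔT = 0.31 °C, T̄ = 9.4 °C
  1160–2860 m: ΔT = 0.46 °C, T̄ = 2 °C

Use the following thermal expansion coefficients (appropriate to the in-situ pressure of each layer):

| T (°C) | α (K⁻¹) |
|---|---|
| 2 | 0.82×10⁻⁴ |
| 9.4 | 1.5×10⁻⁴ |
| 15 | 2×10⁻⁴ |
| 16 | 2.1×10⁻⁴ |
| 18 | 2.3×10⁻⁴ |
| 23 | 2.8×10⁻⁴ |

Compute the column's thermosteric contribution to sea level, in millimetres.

Layer 1 at 23 °C → α = 2.8×10⁻⁴ K⁻¹
Layer 2 at 16 °C → α = 2.1×10⁻⁴ K⁻¹
Layer 3 at 9.4 °C → α = 1.5×10⁻⁴ K⁻¹
Layer 4 at 2 °C → α = 0.82×10⁻⁴ K⁻¹
Layer 1: 110 × 2.8×10⁻⁴ × 2 = 0.06160 m
110–470 m: 0.53 × 360 × 2.1×10⁻⁴ = 0.040068 m
Layer 3: 1.5×10⁻⁴ × 690 × 0.31 = 0.032085 m
Layer 4: 1700 × 0.82×10⁻⁴ × 0.46 = 0.064124 m
Δh = 0.06160 + 0.040068 + 0.032085 + 0.064124 = 0.197877 m ≈ 198 mm

Δh = 198 mm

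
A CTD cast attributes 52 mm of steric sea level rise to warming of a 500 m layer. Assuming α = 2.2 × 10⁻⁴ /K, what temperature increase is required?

ΔT ≈ 0.47 °C

ΔT = Δh/(αH) = 0.052 / (2.2×10⁻⁴ × 500) ≈ 0.4727 °C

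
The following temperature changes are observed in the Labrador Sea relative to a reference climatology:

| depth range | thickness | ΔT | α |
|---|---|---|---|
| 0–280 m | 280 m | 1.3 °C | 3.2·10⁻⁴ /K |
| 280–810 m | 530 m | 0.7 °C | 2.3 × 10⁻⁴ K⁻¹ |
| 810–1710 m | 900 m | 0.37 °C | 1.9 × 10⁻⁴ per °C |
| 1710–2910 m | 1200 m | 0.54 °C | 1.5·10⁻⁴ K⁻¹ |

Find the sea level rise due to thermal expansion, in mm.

Δh ≈ 362 mm

3.2×10⁻⁴ × 280 × 1.3 = 0.11648 m
280–810 m: 0.7 × 530 × 2.3×10⁻⁴ = 0.08533 m
1.9×10⁻⁴ × 0.37 × 900 = 0.06327 m
Layer 4: 1.5×10⁻⁴ × 0.54 × 1200 = 0.09720 m
Δh = 0.11648 + 0.08533 + 0.06327 + 0.09720 = 0.36228 m ≈ 362 mm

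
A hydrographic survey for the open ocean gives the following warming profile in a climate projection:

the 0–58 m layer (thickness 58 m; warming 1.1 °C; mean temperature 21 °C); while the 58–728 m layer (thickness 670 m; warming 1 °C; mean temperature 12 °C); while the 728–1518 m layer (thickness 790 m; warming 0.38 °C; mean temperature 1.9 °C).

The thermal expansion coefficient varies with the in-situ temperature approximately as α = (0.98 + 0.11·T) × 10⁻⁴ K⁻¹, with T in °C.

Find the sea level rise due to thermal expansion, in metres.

Layer 1: α = (0.98 + 0.11×21)×10⁻⁴ = 3.29×10⁻⁴ K⁻¹
Layer 2: α = (0.98 + 0.11×12)×10⁻⁴ = 2.3×10⁻⁴ K⁻¹
Layer 3: α = (0.98 + 0.11×1.9)×10⁻⁴ = 1.189×10⁻⁴ K⁻¹
0–58 m: 58 × 1.1 × 3.29×10⁻⁴ = 0.0209902 m
1 × 670 × 2.3×10⁻⁴ = 0.15410 m
Layer 3: 790 × 0.38 × 1.189×10⁻⁴ = 0.03569378 m
Δh = 0.0209902 + 0.15410 + 0.03569378 = 0.21078398 m

Δh ≈ 0.211 m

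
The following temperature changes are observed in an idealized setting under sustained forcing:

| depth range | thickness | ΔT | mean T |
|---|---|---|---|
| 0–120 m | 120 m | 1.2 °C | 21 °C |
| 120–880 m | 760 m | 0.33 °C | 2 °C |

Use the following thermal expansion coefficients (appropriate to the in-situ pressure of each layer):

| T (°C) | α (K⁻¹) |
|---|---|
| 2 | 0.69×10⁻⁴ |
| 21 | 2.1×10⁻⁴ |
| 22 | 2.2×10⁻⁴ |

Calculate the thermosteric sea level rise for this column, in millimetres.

Δh ≈ 48 mm

Layer 1 at 21 °C → α = 2.1×10⁻⁴ K⁻¹
Layer 2 at 2 °C → α = 0.69×10⁻⁴ K⁻¹
Layer 1: 1.2 × 2.1×10⁻⁴ × 120 = 0.03024 m
0.33 × 0.69×10⁻⁴ × 760 = 0.0173052 m
Δh = 0.03024 + 0.0173052 = 0.0475452 m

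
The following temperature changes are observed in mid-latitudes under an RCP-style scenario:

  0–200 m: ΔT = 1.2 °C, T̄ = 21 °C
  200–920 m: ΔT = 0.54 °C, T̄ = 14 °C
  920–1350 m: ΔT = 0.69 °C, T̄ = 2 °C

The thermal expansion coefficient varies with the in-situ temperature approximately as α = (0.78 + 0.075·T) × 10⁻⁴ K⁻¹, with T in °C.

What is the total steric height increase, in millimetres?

Layer 1: α = (0.78 + 0.075×21)×10⁻⁴ = 2.355×10⁻⁴ K⁻¹
Layer 2: α = (0.78 + 0.075×14)×10⁻⁴ = 1.83×10⁻⁴ K⁻¹
Layer 3: α = (0.78 + 0.075×2)×10⁻⁴ = 0.93×10⁻⁴ K⁻¹
0–200 m: 200 × 2.355×10⁻⁴ × 1.2 = 0.05652 m
720 × 0.54 × 1.83×10⁻⁴ = 0.0711504 m
430 × 0.69 × 0.93×10⁻⁴ = 0.0275931 m
Δh = 0.05652 + 0.0711504 + 0.0275931 = 0.1552635 m ≈ 155 mm

155 mm of thermosteric rise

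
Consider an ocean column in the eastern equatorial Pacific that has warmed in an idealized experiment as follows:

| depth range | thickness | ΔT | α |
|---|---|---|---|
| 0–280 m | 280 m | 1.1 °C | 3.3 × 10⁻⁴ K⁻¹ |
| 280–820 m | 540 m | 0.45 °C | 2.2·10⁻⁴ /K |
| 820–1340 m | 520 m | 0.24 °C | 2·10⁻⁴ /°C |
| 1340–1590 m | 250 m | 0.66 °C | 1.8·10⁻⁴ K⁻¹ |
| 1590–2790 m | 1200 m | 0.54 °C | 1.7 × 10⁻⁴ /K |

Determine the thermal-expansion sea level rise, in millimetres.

0–280 m: 3.3×10⁻⁴ × 280 × 1.1 = 0.10164 m
540 × 2.2×10⁻⁴ × 0.45 = 0.05346 m
520 × 2×10⁻⁴ × 0.24 = 0.02496 m
Layer 4: 1.8×10⁻⁴ × 250 × 0.66 = 0.02970 m
1590–2790 m: 0.54 × 1.7×10⁻⁴ × 1200 = 0.11016 m
Δh = 0.10164 + 0.05346 + 0.02496 + 0.02970 + 0.11016 = 0.31992 m

Δh ≈ 320 mm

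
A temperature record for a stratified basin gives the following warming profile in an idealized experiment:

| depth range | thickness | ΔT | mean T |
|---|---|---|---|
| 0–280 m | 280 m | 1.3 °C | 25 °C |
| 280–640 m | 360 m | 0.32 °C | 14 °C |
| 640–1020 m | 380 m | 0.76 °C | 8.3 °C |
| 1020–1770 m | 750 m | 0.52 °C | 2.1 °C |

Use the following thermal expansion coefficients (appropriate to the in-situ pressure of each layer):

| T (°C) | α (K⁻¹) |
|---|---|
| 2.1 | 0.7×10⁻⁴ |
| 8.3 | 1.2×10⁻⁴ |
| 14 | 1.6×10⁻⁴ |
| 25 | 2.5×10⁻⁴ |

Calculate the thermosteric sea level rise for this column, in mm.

Layer 1 at 25 °C → α = 2.5×10⁻⁴ K⁻¹
Layer 2 at 14 °C → α = 1.6×10⁻⁴ K⁻¹
Layer 3 at 8.3 °C → α = 1.2×10⁻⁴ K⁻¹
Layer 4 at 2.1 °C → α = 0.7×10⁻⁴ K⁻¹
Layer 1: 2.5×10⁻⁴ × 280 × 1.3 = 0.09100 m
1.6×10⁻⁴ × 0.32 × 360 = 0.018432 m
640–1020 m: 380 × 1.2×10⁻⁴ × 0.76 = 0.034656 m
Layer 4: 0.7×10⁻⁴ × 0.52 × 750 = 0.02730 m
Δh = 0.09100 + 0.018432 + 0.034656 + 0.02730 = 0.171388 m ≈ 171 mm

Δh ≈ 171 mm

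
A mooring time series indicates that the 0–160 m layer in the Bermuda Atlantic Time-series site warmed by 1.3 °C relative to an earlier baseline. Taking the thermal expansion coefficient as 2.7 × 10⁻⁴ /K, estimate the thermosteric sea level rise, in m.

about 0.0562 m

Δh = αΔT·H = 2.7×10⁻⁴ × 1.3 × 160 = 0.05616 m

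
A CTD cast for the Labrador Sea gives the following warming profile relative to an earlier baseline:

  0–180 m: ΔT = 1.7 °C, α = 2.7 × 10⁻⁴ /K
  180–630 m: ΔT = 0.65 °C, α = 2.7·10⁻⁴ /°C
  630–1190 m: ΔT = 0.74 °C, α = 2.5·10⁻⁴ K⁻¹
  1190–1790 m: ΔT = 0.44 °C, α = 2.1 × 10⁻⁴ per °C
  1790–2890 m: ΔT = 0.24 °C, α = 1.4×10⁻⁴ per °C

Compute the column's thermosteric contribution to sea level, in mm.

Layer 1: 2.7×10⁻⁴ × 180 × 1.7 = 0.08262 m
180–630 m: 0.65 × 2.7×10⁻⁴ × 450 = 0.078975 m
Layer 3: 2.5×10⁻⁴ × 560 × 0.74 = 0.10360 m
1190–1790 m: 0.44 × 2.1×10⁻⁴ × 600 = 0.05544 m
Layer 5: 1100 × 0.24 × 1.4×10⁻⁴ = 0.03696 m
Δh = 0.08262 + 0.078975 + 0.10360 + 0.05544 + 0.03696 = 0.357595 m ≈ 358 mm

358 mm of thermosteric rise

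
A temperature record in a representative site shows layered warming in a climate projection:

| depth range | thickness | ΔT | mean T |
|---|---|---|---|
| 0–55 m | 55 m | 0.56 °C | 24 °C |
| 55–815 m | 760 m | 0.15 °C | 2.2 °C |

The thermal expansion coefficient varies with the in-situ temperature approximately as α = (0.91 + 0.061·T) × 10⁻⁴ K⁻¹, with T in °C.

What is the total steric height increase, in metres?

0.0192 m

Layer 1: α = (0.91 + 0.061×24)×10⁻⁴ = 2.374×10⁻⁴ K⁻¹
Layer 2: α = (0.91 + 0.061×2.2)×10⁻⁴ = 1.0442×10⁻⁴ K⁻¹
2.374×10⁻⁴ × 55 × 0.56 = 0.00731192 m
0.15 × 1.0442×10⁻⁴ × 760 = 0.01190388 m
Δh = 0.00731192 + 0.01190388 = 0.0192158 m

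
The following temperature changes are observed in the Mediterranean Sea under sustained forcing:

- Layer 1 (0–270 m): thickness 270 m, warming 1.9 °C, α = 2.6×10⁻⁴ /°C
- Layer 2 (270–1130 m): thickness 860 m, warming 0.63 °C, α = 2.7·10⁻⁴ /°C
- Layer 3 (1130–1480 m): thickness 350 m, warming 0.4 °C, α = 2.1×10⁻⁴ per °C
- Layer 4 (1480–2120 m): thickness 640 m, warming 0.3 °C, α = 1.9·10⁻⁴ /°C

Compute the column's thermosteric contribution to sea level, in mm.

Layer 1: 1.9 × 270 × 2.6×10⁻⁴ = 0.13338 m
270–1130 m: 2.7×10⁻⁴ × 0.63 × 860 = 0.146286 m
Layer 3: 0.4 × 2.1×10⁻⁴ × 350 = 0.02940 m
640 × 1.9×10⁻⁴ × 0.3 = 0.03648 m
Δh = 0.13338 + 0.146286 + 0.02940 + 0.03648 = 0.345546 m ≈ 350 mm

350 mm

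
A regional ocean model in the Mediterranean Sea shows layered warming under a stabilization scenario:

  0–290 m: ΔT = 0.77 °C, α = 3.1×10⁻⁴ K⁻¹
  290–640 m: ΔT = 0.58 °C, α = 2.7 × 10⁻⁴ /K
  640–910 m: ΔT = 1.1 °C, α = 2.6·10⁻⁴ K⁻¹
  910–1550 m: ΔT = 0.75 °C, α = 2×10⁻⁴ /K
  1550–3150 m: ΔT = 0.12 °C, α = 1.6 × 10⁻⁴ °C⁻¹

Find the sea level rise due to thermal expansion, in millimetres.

about 330 mm

0–290 m: 3.1×10⁻⁴ × 0.77 × 290 = 0.069223 m
0.58 × 350 × 2.7×10⁻⁴ = 0.05481 m
640–910 m: 2.6×10⁻⁴ × 1.1 × 270 = 0.07722 m
2×10⁻⁴ × 640 × 0.75 = 0.09600 m
1600 × 1.6×10⁻⁴ × 0.12 = 0.03072 m
Δh = 0.069223 + 0.05481 + 0.07722 + 0.09600 + 0.03072 = 0.327973 m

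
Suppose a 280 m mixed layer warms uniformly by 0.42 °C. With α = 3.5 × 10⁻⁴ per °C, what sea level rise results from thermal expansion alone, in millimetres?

Δh ≈ 41.2 mm

Δh = αΔT·H = 3.5×10⁻⁴ × 0.42 × 280 = 0.04116 m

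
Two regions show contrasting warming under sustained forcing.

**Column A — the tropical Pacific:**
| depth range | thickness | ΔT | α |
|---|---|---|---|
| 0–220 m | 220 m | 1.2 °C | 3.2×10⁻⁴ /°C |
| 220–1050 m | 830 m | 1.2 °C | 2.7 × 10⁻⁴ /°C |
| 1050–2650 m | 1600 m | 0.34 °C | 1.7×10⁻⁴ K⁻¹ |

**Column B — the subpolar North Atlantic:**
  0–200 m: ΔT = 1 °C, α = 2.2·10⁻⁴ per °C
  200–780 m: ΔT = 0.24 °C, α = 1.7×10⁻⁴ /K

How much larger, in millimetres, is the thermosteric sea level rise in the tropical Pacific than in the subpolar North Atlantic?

A 0–220 m: 1.2 × 3.2×10⁻⁴ × 220 = 0.08448 m
A 1.2 × 830 × 2.7×10⁻⁴ = 0.26892 m
A 1050–2650 m: 1.7×10⁻⁴ × 1600 × 0.34 = 0.09248 m
A total: 0.44588 m
B 1 × 2.2×10⁻⁴ × 200 = 0.04400 m
B 200–780 m: 0.24 × 580 × 1.7×10⁻⁴ = 0.023664 m
B total: 0.067664 m
Difference: 0.44588 − 0.067664 = 0.378216 m

380 mm larger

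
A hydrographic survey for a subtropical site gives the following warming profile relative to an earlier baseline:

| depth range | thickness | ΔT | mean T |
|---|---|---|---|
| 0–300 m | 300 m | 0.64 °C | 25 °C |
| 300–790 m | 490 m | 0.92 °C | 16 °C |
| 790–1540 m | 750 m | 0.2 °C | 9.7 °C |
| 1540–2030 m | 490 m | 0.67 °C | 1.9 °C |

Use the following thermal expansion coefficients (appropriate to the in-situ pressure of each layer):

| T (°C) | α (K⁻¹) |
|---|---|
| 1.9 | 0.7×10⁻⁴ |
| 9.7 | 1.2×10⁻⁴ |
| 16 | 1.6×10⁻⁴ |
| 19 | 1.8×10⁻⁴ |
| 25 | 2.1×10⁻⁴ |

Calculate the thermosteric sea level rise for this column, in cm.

Δh ≈ 15.3 cm

Layer 1 at 25 °C → α = 2.1×10⁻⁴ K⁻¹
Layer 2 at 16 °C → α = 1.6×10⁻⁴ K⁻¹
Layer 3 at 9.7 °C → α = 1.2×10⁻⁴ K⁻¹
Layer 4 at 1.9 °C → α = 0.7×10⁻⁴ K⁻¹
0.64 × 2.1×10⁻⁴ × 300 = 0.04032 m
Layer 2: 1.6×10⁻⁴ × 490 × 0.92 = 0.072128 m
Layer 3: 1.2×10⁻⁴ × 0.2 × 750 = 0.01800 m
1540–2030 m: 0.7×10⁻⁴ × 0.67 × 490 = 0.022981 m
Δh = 0.04032 + 0.072128 + 0.01800 + 0.022981 = 0.153429 m ≈ 15.3 cm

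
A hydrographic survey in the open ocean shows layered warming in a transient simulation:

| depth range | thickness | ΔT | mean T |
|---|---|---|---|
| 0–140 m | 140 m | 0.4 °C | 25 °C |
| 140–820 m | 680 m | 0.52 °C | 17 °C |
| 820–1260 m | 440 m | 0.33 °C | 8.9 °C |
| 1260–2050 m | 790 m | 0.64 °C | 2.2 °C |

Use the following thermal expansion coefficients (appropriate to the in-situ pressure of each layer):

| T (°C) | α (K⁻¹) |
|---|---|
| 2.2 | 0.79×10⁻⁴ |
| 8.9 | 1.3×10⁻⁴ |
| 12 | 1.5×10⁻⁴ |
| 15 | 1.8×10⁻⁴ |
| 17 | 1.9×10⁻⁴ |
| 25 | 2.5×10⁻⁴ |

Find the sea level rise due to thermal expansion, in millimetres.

Layer 1 at 25 °C → α = 2.5×10⁻⁴ K⁻¹
Layer 2 at 17 °C → α = 1.9×10⁻⁴ K⁻¹
Layer 3 at 8.9 °C → α = 1.3×10⁻⁴ K⁻¹
Layer 4 at 2.2 °C → α = 0.79×10⁻⁴ K⁻¹
0–140 m: 140 × 2.5×10⁻⁴ × 0.4 = 0.01400 m
140–820 m: 1.9×10⁻⁴ × 680 × 0.52 = 0.067184 m
440 × 1.3×10⁻⁴ × 0.33 = 0.018876 m
0.79×10⁻⁴ × 0.64 × 790 = 0.0399424 m
Δh = 0.01400 + 0.067184 + 0.018876 + 0.0399424 = 0.1400024 m ≈ 140 mm

140 mm of thermosteric rise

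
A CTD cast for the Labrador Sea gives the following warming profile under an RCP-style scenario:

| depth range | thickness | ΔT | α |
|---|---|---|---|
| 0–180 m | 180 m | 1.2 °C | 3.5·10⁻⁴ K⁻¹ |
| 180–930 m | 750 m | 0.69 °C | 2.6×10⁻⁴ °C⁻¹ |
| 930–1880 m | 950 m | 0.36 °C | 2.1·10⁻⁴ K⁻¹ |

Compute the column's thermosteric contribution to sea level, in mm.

280 mm of thermosteric rise

0–180 m: 1.2 × 180 × 3.5×10⁻⁴ = 0.07560 m
Layer 2: 0.69 × 2.6×10⁻⁴ × 750 = 0.13455 m
950 × 2.1×10⁻⁴ × 0.36 = 0.07182 m
Δh = 0.07560 + 0.13455 + 0.07182 = 0.28197 m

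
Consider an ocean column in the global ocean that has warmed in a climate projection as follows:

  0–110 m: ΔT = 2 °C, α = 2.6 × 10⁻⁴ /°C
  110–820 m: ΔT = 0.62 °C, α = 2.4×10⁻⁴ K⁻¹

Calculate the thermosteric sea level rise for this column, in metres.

0.16 m of thermosteric rise

0–110 m: 110 × 2 × 2.6×10⁻⁴ = 0.05720 m
Layer 2: 0.62 × 2.4×10⁻⁴ × 710 = 0.105648 m
Δh = 0.05720 + 0.105648 = 0.162848 m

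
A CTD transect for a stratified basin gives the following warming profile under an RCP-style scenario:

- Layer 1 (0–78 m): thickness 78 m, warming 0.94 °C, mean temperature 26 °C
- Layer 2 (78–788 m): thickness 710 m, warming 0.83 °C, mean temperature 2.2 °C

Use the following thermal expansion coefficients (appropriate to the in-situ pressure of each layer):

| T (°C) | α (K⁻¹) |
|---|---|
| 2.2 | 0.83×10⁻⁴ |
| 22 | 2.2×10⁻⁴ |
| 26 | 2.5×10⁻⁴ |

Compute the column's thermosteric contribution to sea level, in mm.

Layer 1 at 26 °C → α = 2.5×10⁻⁴ K⁻¹
Layer 2 at 2.2 °C → α = 0.83×10⁻⁴ K⁻¹
0–78 m: 0.94 × 2.5×10⁻⁴ × 78 = 0.01833 m
Layer 2: 710 × 0.83 × 0.83×10⁻⁴ = 0.0489119 m
Δh = 0.01833 + 0.0489119 = 0.0672419 m ≈ 67.2 mm

Δh = 67.2 mm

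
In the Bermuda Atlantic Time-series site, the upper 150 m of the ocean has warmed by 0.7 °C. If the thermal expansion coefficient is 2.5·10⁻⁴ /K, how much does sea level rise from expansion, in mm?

about 26.3 mm

Δh = αΔT·H = 2.5×10⁻⁴ × 0.7 × 150 = 0.02625 m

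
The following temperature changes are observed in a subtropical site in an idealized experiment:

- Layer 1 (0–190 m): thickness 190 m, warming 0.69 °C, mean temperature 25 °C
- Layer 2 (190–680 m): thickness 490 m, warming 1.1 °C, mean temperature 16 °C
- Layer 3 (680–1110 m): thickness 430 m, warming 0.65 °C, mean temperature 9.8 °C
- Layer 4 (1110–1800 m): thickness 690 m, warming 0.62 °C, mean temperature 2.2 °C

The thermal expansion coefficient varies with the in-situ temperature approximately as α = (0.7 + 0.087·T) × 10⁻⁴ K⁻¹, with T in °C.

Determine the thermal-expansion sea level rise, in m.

Layer 1: α = (0.7 + 0.087×25)×10⁻⁴ = 2.875×10⁻⁴ K⁻¹
Layer 2: α = (0.7 + 0.087×16)×10⁻⁴ = 2.092×10⁻⁴ K⁻¹
Layer 3: α = (0.7 + 0.087×9.8)×10⁻⁴ = 1.5526×10⁻⁴ K⁻¹
Layer 4: α = (0.7 + 0.087×2.2)×10⁻⁴ = 0.8914×10⁻⁴ K⁻¹
Layer 1: 2.875×10⁻⁴ × 190 × 0.69 = 0.03769125 m
Layer 2: 1.1 × 2.092×10⁻⁴ × 490 = 0.1127588 m
430 × 1.5526×10⁻⁴ × 0.65 = 0.04339517 m
1110–1800 m: 0.8914×10⁻⁴ × 0.62 × 690 = 0.038134092 m
Δh = 0.03769125 + 0.1127588 + 0.04339517 + 0.038134092 = 0.231979312 m ≈ 0.232 m

Δh = 0.232 m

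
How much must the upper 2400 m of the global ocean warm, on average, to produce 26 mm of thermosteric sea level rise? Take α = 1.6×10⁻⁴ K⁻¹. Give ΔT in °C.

about 0.0677 °C

ΔT = Δh/(αH) = 0.026 / (1.6×10⁻⁴ × 2400) ≈ 0.06771 °C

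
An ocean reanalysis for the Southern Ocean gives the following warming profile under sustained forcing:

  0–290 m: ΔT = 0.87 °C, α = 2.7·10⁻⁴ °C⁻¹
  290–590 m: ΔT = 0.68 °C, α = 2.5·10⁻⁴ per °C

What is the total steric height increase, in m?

2.7×10⁻⁴ × 290 × 0.87 = 0.068121 m
300 × 2.5×10⁻⁴ × 0.68 = 0.05100 m
Δh = 0.068121 + 0.05100 = 0.119121 m

0.12 m of thermosteric rise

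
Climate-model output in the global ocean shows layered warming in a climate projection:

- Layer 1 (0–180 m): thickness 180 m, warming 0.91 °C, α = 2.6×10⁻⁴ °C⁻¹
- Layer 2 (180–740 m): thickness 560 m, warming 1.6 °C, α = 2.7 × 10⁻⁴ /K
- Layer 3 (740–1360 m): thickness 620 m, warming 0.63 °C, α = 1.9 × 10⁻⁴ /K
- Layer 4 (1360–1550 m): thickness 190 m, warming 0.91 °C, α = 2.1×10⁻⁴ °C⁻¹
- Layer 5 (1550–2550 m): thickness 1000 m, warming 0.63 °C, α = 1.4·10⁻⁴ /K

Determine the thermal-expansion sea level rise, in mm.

Layer 1: 180 × 0.91 × 2.6×10⁻⁴ = 0.042588 m
2.7×10⁻⁴ × 560 × 1.6 = 0.24192 m
Layer 3: 0.63 × 1.9×10⁻⁴ × 620 = 0.074214 m
0.91 × 190 × 2.1×10⁻⁴ = 0.036309 m
Layer 5: 1000 × 0.63 × 1.4×10⁻⁴ = 0.08820 m
Δh = 0.042588 + 0.24192 + 0.074214 + 0.036309 + 0.08820 = 0.483231 m ≈ 483 mm

Δh = 483 mm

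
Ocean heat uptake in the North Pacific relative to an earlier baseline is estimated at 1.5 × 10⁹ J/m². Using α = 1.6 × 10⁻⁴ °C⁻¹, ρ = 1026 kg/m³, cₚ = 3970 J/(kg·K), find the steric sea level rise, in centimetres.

Δh = αQ/(ρcₚ) = 1.6×10⁻⁴ × 1.5×10⁹ / (1026 × 3970) ≈ 0.058921 m

Δh = 5.89 cm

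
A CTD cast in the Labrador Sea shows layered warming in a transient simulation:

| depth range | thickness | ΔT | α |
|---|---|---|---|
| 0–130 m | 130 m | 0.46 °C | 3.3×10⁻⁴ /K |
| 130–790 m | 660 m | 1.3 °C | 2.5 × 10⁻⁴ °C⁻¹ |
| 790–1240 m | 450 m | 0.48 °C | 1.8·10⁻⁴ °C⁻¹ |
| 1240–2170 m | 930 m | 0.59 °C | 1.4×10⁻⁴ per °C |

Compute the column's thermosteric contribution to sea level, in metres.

Δh ≈ 0.350 m

3.3×10⁻⁴ × 0.46 × 130 = 0.019734 m
660 × 2.5×10⁻⁴ × 1.3 = 0.21450 m
450 × 1.8×10⁻⁴ × 0.48 = 0.03888 m
1240–2170 m: 930 × 0.59 × 1.4×10⁻⁴ = 0.076818 m
Δh = 0.019734 + 0.21450 + 0.03888 + 0.076818 = 0.349932 m ≈ 0.350 m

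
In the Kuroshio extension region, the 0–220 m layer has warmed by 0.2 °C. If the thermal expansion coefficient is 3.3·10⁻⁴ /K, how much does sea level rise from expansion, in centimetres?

Δh = αΔT·H = 3.3×10⁻⁴ × 0.2 × 220 = 0.01452 m

Δh = 1.5 cm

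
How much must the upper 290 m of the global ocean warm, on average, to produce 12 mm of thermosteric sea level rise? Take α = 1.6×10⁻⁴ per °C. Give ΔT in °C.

ΔT = Δh/(αH) = 0.012 / (1.6×10⁻⁴ × 290) ≈ 0.2586 °C

ΔT ≈ 0.259 °C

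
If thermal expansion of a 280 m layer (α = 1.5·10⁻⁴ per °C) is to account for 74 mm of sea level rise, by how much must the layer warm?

ΔT = Δh/(αH) = 0.074 / (1.5×10⁻⁴ × 280) ≈ 1.762 K

ΔT ≈ 1.76 K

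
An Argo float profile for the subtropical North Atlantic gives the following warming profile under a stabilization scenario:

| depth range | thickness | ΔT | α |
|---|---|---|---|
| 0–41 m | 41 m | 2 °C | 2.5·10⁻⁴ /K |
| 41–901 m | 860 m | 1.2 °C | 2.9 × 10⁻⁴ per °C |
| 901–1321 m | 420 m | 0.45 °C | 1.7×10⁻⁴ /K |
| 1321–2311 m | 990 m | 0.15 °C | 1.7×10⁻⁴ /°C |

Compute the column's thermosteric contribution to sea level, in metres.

0.377 m of thermosteric rise

Layer 1: 41 × 2.5×10⁻⁴ × 2 = 0.02050 m
860 × 2.9×10⁻⁴ × 1.2 = 0.29928 m
Layer 3: 0.45 × 420 × 1.7×10⁻⁴ = 0.03213 m
0.15 × 1.7×10⁻⁴ × 990 = 0.025245 m
Δh = 0.02050 + 0.29928 + 0.03213 + 0.025245 = 0.377155 m ≈ 0.377 m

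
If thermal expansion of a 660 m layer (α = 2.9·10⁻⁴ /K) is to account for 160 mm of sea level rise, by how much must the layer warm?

ΔT = Δh/(αH) = 0.16 / (2.9×10⁻⁴ × 660) ≈ 0.8359 °C

about 0.836 °C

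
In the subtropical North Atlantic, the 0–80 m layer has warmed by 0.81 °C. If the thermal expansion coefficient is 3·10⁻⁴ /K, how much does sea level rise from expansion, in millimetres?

Δh = αΔT·H = 3×10⁻⁴ × 0.81 × 80 = 0.01944 m

19.4 mm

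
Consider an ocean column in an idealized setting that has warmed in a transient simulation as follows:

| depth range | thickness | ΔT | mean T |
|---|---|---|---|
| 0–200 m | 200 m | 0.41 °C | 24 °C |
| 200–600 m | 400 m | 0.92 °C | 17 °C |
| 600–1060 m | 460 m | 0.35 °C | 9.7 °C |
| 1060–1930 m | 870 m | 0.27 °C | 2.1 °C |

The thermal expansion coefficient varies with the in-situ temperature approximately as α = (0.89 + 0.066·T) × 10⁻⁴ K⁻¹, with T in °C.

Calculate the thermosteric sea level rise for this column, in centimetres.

Layer 1: α = (0.89 + 0.066×24)×10⁻⁴ = 2.474×10⁻⁴ K⁻¹
Layer 2: α = (0.89 + 0.066×17)×10⁻⁴ = 2.012×10⁻⁴ K⁻¹
Layer 3: α = (0.89 + 0.066×9.7)×10⁻⁴ = 1.5302×10⁻⁴ K⁻¹
Layer 4: α = (0.89 + 0.066×2.1)×10⁻⁴ = 1.0286×10⁻⁴ K⁻¹
Layer 1: 2.474×10⁻⁴ × 0.41 × 200 = 0.0202868 m
2.012×10⁻⁴ × 400 × 0.92 = 0.0740416 m
600–1060 m: 460 × 0.35 × 1.5302×10⁻⁴ = 0.02463622 m
1060–1930 m: 1.0286×10⁻⁴ × 0.27 × 870 = 0.024161814 m
Δh = 0.0202868 + 0.0740416 + 0.02463622 + 0.024161814 = 0.143126434 m

about 14 cm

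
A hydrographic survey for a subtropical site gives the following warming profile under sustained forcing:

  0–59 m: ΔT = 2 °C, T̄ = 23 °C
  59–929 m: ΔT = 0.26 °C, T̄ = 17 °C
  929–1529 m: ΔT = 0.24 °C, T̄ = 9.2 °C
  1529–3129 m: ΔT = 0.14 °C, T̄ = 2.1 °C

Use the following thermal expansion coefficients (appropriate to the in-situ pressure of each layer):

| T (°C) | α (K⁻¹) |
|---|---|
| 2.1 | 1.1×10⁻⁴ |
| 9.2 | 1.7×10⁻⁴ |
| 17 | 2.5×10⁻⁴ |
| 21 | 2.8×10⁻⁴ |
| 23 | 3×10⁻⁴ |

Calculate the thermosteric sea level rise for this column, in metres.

Layer 1 at 23 °C → α = 3×10⁻⁴ K⁻¹
Layer 2 at 17 °C → α = 2.5×10⁻⁴ K⁻¹
Layer 3 at 9.2 °C → α = 1.7×10⁻⁴ K⁻¹
Layer 4 at 2.1 °C → α = 1.1×10⁻⁴ K⁻¹
Layer 1: 2 × 3×10⁻⁴ × 59 = 0.03540 m
59–929 m: 2.5×10⁻⁴ × 870 × 0.26 = 0.05655 m
Layer 3: 600 × 1.7×10⁻⁴ × 0.24 = 0.02448 m
Layer 4: 1.1×10⁻⁴ × 1600 × 0.14 = 0.02464 m
Δh = 0.03540 + 0.05655 + 0.02448 + 0.02464 = 0.14107 m

0.141 m of thermosteric rise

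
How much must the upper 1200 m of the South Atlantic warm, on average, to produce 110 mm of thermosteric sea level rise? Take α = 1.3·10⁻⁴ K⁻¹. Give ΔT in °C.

ΔT = Δh/(αH) = 0.11 / (1.3×10⁻⁴ × 1200) ≈ 0.7051 °C

0.705 °C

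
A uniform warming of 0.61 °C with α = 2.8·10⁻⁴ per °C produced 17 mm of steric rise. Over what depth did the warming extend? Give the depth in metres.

H = Δh/(αΔT) = 0.017 / (2.8×10⁻⁴ × 0.61) ≈ 99.53 m

99.5 m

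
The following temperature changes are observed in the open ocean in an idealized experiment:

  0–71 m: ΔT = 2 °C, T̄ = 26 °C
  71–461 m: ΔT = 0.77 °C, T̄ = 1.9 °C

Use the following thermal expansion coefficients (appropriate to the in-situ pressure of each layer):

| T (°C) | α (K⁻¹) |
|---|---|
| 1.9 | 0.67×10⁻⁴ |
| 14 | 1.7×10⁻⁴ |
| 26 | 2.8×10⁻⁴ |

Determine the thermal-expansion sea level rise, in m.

about 0.060 m

Layer 1 at 26 °C → α = 2.8×10⁻⁴ K⁻¹
Layer 2 at 1.9 °C → α = 0.67×10⁻⁴ K⁻¹
2 × 2.8×10⁻⁴ × 71 = 0.03976 m
71–461 m: 0.77 × 0.67×10⁻⁴ × 390 = 0.0201201 m
Δh = 0.03976 + 0.0201201 = 0.0598801 m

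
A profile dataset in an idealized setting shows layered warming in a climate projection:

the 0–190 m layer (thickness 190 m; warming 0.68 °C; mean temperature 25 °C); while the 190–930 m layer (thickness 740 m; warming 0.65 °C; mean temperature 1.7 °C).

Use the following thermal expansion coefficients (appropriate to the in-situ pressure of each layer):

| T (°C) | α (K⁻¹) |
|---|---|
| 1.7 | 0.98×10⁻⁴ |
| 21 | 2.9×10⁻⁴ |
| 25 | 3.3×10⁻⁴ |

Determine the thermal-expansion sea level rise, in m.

Layer 1 at 25 °C → α = 3.3×10⁻⁴ K⁻¹
Layer 2 at 1.7 °C → α = 0.98×10⁻⁴ K⁻¹
0–190 m: 0.68 × 190 × 3.3×10⁻⁴ = 0.042636 m
Layer 2: 0.65 × 740 × 0.98×10⁻⁴ = 0.047138 m
Δh = 0.042636 + 0.047138 = 0.089774 m

0.0898 m of thermosteric rise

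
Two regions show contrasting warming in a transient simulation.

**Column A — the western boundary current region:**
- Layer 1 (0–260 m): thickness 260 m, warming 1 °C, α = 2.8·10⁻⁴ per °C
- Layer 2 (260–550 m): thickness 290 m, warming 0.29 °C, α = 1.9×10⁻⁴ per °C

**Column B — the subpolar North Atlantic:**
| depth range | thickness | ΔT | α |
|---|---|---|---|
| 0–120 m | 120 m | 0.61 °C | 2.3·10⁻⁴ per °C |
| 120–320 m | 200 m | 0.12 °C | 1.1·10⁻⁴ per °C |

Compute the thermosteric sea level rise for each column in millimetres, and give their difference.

Δh_A ≈ 89 mm, Δh_B ≈ 19 mm; difference ≈ 69 mm

A 0–260 m: 2.8×10⁻⁴ × 1 × 260 = 0.07280 m
A 260–550 m: 290 × 1.9×10⁻⁴ × 0.29 = 0.015979 m
A total: 0.088779 m
B Layer 1: 120 × 0.61 × 2.3×10⁻⁴ = 0.016836 m
B 0.12 × 1.1×10⁻⁴ × 200 = 0.00264 m
B total: 0.019476 m
Difference: 0.088779 − 0.019476 = 0.069303 m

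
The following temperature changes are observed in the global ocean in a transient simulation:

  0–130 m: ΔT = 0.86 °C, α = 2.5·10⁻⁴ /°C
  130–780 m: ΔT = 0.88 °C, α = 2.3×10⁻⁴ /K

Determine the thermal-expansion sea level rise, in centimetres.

0–130 m: 130 × 2.5×10⁻⁴ × 0.86 = 0.02795 m
130–780 m: 650 × 0.88 × 2.3×10⁻⁴ = 0.13156 m
Δh = 0.02795 + 0.13156 = 0.15951 m

16 cm of thermosteric rise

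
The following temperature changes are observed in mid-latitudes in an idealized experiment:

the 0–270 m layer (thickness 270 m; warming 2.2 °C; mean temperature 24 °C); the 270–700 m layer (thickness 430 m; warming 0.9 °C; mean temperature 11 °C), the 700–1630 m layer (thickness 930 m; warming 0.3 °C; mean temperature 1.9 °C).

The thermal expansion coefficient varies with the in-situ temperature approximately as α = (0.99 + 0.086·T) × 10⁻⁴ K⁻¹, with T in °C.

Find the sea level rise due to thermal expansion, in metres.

Layer 1: α = (0.99 + 0.086×24)×10⁻⁴ = 3.054×10⁻⁴ K⁻¹
Layer 2: α = (0.99 + 0.086×11)×10⁻⁴ = 1.936×10⁻⁴ K⁻¹
Layer 3: α = (0.99 + 0.086×1.9)×10⁻⁴ = 1.1534×10⁻⁴ K⁻¹
0–270 m: 3.054×10⁻⁴ × 2.2 × 270 = 0.1814076 m
1.936×10⁻⁴ × 430 × 0.9 = 0.0749232 m
Layer 3: 1.1534×10⁻⁴ × 930 × 0.3 = 0.03217986 m
Δh = 0.1814076 + 0.0749232 + 0.03217986 = 0.28851066 m

Δh ≈ 0.289 m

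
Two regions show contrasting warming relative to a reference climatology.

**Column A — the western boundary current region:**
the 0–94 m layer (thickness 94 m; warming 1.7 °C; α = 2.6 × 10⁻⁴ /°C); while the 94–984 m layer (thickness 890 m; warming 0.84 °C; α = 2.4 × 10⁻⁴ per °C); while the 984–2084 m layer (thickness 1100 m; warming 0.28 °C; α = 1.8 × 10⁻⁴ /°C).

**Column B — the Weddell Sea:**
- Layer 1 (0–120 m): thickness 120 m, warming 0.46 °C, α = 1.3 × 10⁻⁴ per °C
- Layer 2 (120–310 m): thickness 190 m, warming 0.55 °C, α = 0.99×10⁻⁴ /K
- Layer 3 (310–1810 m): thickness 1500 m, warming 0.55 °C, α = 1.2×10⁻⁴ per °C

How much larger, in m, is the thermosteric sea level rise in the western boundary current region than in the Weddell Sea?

A 1.7 × 2.6×10⁻⁴ × 94 = 0.041548 m
A Layer 2: 2.4×10⁻⁴ × 0.84 × 890 = 0.179424 m
A 984–2084 m: 1.8×10⁻⁴ × 0.28 × 1100 = 0.05544 m
A total: 0.276412 m
B 0–120 m: 120 × 1.3×10⁻⁴ × 0.46 = 0.007176 m
B 0.99×10⁻⁴ × 190 × 0.55 = 0.0103455 m
B 0.55 × 1.2×10⁻⁴ × 1500 = 0.09900 m
B total: 0.1165215 m
Difference: 0.276412 − 0.1165215 = 0.1598905 m

Δh_A − Δh_B ≈ 0.160 m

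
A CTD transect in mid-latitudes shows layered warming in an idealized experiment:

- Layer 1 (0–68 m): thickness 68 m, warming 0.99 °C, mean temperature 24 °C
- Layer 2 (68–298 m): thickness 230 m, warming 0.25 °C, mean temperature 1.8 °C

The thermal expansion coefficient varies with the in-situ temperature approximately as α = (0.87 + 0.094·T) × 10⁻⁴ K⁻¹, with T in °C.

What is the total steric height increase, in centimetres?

Layer 1: α = (0.87 + 0.094×24)×10⁻⁴ = 3.126×10⁻⁴ K⁻¹
Layer 2: α = (0.87 + 0.094×1.8)×10⁻⁴ = 1.0392×10⁻⁴ K⁻¹
3.126×10⁻⁴ × 0.99 × 68 = 0.021044232 m
Layer 2: 230 × 1.0392×10⁻⁴ × 0.25 = 0.0059754 m
Δh = 0.021044232 + 0.0059754 = 0.027019632 m

Δh ≈ 2.70 cm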